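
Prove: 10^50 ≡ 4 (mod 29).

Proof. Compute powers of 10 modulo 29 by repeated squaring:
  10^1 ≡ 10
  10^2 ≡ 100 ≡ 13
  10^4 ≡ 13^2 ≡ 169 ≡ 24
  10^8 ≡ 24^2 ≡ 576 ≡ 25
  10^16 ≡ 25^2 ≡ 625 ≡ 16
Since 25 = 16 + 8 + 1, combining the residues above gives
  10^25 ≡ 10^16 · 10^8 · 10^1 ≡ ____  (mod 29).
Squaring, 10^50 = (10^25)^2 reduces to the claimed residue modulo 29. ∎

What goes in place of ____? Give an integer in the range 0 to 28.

27

Multiply the listed residues: 16 · 25 · 10 = 400 → 4000.
Reducing modulo 29: 4000 = 137·29 + 27, so 10^25 ≡ 27.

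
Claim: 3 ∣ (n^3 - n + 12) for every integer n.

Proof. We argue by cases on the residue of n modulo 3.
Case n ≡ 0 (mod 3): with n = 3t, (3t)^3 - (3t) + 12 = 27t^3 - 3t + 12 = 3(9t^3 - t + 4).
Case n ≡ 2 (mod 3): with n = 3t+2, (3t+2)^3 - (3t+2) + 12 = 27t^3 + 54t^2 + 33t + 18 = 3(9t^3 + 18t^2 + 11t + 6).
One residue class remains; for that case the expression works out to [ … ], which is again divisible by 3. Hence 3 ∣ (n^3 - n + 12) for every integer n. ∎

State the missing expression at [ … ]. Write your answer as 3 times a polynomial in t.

3(9t^3 + 9t^2 + 2t + 4)

Only n ≡ 1 (mod 3) is unaccounted for. Put n = 3t+1:
(3t+1)^3 - (3t+1) + 12 expands to 27t^3 + 27t^2 + 6t + 12,
and factoring out 3 leaves 3(9t^3 + 9t^2 + 2t + 4).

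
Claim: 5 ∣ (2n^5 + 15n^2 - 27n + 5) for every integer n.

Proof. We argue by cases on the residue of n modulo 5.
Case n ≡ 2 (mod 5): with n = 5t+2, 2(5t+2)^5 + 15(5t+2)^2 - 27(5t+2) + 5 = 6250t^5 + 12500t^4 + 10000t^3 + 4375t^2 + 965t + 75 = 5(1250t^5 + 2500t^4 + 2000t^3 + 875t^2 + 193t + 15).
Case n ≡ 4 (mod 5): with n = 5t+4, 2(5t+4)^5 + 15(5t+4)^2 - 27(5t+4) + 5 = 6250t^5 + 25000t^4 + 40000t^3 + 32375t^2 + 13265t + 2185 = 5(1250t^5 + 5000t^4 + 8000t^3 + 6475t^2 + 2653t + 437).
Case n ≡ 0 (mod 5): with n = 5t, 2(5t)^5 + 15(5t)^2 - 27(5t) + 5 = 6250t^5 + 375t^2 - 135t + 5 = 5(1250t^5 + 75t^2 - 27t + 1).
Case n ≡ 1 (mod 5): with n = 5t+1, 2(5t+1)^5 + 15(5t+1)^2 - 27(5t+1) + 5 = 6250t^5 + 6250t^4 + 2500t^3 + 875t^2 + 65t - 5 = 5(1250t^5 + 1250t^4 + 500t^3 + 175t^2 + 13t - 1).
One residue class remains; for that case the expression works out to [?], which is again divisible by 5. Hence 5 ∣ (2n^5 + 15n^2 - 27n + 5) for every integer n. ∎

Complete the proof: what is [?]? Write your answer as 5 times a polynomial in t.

5(1250t^5 + 3750t^4 + 4500t^3 + 2775t^2 + 873t + 109)

Only n ≡ 3 (mod 5) is unaccounted for. Put n = 5t+3:
2(5t+3)^5 + 15(5t+3)^2 - 27(5t+3) + 5 expands to 6250t^5 + 18750t^4 + 22500t^3 + 13875t^2 + 4365t + 545,
and factoring out 5 leaves 5(1250t^5 + 3750t^4 + 4500t^3 + 2775t^2 + 873t + 109).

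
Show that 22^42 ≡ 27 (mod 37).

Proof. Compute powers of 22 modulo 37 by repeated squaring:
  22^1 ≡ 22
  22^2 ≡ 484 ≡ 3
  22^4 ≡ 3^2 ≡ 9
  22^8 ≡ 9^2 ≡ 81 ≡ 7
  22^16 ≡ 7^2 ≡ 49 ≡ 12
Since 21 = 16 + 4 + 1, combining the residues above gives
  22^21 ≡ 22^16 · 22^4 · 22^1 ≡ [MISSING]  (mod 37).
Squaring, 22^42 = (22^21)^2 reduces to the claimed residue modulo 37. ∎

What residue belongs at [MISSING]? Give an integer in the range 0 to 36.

Multiply the listed residues: 12 · 9 · 22 = 108 → 2376.
Reducing modulo 37: 2376 = 64·37 + 8, so 22^21 ≡ 8.

8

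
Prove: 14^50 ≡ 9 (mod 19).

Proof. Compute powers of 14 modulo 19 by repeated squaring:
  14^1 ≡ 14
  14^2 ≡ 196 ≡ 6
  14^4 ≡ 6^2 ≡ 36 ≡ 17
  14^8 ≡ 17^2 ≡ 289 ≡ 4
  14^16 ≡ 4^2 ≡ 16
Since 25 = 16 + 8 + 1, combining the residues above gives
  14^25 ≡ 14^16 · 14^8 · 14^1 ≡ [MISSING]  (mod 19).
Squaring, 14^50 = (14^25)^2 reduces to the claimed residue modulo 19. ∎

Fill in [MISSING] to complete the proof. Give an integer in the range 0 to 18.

14^16 · 14^8 · 14^1 ≡ 16 · 4 · 14 = 896.
896 mod 19 = 3, so 14^25 ≡ 3 (mod 19).

3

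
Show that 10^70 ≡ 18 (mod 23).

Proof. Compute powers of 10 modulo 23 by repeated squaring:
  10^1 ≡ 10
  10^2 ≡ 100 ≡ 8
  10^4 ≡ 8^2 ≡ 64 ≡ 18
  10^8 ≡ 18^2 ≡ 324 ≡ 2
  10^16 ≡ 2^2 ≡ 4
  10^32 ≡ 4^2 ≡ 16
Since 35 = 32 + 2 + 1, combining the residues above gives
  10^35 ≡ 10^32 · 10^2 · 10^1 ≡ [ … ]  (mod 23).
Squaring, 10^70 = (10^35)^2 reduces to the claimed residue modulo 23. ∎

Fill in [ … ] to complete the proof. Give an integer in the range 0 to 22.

10^32 · 10^2 · 10^1 ≡ 16 · 8 · 10 = 1280.
1280 mod 23 = 15, so 10^35 ≡ 15 (mod 23).

15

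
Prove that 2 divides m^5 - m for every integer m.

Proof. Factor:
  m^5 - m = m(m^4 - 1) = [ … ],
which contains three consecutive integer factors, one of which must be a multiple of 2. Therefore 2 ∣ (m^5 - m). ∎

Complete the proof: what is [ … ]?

(m - 1)m(m + 1)(m^2 + 1)

m^4 - 1 = (m^2 - 1)(m^2 + 1), and m^2 - 1 = (m-1)(m+1).
So m(m^4 - 1) = (m - 1)m(m + 1)(m^2 + 1).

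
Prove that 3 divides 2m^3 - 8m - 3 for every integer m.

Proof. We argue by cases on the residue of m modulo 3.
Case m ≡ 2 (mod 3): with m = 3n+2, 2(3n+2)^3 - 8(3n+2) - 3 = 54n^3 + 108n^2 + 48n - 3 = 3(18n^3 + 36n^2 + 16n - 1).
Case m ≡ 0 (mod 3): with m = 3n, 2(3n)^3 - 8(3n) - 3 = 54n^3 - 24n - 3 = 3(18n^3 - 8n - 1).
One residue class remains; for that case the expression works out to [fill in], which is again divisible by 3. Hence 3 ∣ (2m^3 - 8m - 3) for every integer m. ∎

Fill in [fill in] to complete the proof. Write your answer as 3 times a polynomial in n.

3(18n^3 + 18n^2 - 2n - 3)

Only m ≡ 1 (mod 3) is unaccounted for. Put m = 3n+1:
2(3n+1)^3 - 8(3n+1) - 3 expands to 54n^3 + 54n^2 - 6n - 9,
and factoring out 3 leaves 3(18n^3 + 18n^2 - 2n - 3).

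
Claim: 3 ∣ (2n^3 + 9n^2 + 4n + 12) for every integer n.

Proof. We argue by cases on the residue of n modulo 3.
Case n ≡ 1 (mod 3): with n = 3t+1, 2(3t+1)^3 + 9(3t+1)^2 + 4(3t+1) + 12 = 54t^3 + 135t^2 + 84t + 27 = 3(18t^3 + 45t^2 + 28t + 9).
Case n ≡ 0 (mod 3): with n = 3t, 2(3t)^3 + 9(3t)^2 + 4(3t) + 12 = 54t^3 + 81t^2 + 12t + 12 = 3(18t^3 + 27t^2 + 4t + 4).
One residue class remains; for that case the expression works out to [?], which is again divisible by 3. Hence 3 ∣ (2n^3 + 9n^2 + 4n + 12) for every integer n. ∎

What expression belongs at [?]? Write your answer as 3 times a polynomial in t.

The residues treated are {1, 0}, so the missing case is n ≡ 2 (mod 3); write n = 3t+2.
Then 2(3t+2)^3 + 9(3t+2)^2 + 4(3t+2) + 12 = 54t^3 + 189t^2 + 192t + 72 = 3(18t^3 + 63t^2 + 64t + 24).

3(18t^3 + 63t^2 + 64t + 24)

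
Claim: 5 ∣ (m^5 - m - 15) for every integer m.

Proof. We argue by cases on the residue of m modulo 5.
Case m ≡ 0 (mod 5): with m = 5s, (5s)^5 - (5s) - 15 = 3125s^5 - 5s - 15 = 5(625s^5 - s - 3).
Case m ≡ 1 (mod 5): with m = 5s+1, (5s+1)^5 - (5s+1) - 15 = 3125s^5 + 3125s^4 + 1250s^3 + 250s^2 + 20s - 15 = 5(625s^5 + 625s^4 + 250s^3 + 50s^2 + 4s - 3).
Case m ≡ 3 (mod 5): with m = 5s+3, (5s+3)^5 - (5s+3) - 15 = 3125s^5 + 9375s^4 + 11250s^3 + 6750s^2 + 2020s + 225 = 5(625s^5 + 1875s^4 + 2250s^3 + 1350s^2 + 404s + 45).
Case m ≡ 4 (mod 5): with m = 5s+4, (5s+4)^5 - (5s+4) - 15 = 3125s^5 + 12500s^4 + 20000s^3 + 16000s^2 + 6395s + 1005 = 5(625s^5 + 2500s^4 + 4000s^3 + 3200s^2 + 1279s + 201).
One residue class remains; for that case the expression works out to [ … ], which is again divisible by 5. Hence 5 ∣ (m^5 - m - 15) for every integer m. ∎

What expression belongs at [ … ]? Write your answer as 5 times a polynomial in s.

5(625s^5 + 1250s^4 + 1000s^3 + 400s^2 + 79s + 3)

Only m ≡ 2 (mod 5) is unaccounted for. Put m = 5s+2:
(5s+2)^5 - (5s+2) - 15 expands to 3125s^5 + 6250s^4 + 5000s^3 + 2000s^2 + 395s + 15,
and factoring out 5 leaves 5(625s^5 + 1250s^4 + 1000s^3 + 400s^2 + 79s + 3).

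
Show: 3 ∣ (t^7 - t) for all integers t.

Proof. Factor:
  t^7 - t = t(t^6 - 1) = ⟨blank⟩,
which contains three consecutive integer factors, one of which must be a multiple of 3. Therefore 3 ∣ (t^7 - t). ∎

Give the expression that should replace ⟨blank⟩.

t^6 - 1 = (t^2 - 1)(t^4 + t^2 + 1), and t^2 - 1 = (t-1)(t+1).
So t(t^6 - 1) = (t - 1)t(t + 1)(t^4 + t^2 + 1).

(t - 1)t(t + 1)(t^4 + t^2 + 1)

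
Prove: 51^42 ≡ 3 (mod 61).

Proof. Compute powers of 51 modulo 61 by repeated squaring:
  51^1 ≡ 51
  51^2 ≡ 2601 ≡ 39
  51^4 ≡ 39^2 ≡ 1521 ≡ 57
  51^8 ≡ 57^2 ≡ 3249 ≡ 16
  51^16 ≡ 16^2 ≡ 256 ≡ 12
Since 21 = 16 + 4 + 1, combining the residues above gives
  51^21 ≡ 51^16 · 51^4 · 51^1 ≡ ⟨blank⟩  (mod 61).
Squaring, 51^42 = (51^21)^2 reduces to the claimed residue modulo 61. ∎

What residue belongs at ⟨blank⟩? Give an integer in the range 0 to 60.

53

51^16 · 51^4 · 51^1 ≡ 12 · 57 · 51 = 34884.
34884 mod 61 = 53, so 51^21 ≡ 53 (mod 61).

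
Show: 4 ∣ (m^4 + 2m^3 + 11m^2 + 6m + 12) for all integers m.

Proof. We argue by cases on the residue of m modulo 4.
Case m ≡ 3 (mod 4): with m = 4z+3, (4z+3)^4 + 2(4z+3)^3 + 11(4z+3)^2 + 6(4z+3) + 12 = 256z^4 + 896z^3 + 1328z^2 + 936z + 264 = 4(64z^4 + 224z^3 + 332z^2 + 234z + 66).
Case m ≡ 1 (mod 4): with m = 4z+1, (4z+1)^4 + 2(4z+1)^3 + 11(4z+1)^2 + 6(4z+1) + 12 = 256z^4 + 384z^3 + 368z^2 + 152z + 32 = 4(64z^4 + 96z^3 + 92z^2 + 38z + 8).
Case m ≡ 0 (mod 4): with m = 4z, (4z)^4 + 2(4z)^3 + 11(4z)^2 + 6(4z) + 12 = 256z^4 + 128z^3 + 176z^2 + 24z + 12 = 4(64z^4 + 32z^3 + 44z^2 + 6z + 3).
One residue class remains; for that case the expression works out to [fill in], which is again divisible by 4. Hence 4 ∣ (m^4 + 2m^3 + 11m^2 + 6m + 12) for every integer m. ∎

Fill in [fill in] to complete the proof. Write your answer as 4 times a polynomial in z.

4(64z^4 + 160z^3 + 188z^2 + 106z + 25)

Only m ≡ 2 (mod 4) is unaccounted for. Put m = 4z+2:
(4z+2)^4 + 2(4z+2)^3 + 11(4z+2)^2 + 6(4z+2) + 12 expands to 256z^4 + 640z^3 + 752z^2 + 424z + 100,
and factoring out 4 leaves 4(64z^4 + 160z^3 + 188z^2 + 106z + 25).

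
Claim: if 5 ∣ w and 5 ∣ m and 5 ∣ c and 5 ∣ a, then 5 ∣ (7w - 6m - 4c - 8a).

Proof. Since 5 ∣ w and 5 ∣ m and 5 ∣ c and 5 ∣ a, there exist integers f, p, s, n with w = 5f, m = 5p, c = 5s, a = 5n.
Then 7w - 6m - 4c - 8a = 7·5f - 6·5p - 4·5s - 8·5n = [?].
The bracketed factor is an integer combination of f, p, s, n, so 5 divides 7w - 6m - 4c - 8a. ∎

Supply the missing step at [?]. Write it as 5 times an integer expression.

Each term has a factor of 5: 7·5f - 6·5p - 4·5s - 8·5n = 5·(7f - 8n - 6p - 4s).
Since 7f - 8n - 6p - 4s is an integer, 5 ∣ (7w - 6m - 4c - 8a).

5(7f - 8n - 6p - 4s)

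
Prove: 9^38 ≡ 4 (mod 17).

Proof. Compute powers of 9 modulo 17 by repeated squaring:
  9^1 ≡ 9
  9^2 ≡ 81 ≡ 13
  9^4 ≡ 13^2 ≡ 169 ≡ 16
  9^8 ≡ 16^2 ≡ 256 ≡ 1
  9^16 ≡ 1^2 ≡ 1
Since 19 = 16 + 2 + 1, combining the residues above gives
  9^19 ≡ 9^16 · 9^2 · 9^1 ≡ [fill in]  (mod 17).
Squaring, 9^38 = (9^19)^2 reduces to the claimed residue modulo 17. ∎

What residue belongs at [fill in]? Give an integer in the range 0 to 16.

9^16 · 9^2 · 9^1 ≡ 1 · 13 · 9 = 117.
117 mod 17 = 15, so 9^19 ≡ 15 (mod 17).

15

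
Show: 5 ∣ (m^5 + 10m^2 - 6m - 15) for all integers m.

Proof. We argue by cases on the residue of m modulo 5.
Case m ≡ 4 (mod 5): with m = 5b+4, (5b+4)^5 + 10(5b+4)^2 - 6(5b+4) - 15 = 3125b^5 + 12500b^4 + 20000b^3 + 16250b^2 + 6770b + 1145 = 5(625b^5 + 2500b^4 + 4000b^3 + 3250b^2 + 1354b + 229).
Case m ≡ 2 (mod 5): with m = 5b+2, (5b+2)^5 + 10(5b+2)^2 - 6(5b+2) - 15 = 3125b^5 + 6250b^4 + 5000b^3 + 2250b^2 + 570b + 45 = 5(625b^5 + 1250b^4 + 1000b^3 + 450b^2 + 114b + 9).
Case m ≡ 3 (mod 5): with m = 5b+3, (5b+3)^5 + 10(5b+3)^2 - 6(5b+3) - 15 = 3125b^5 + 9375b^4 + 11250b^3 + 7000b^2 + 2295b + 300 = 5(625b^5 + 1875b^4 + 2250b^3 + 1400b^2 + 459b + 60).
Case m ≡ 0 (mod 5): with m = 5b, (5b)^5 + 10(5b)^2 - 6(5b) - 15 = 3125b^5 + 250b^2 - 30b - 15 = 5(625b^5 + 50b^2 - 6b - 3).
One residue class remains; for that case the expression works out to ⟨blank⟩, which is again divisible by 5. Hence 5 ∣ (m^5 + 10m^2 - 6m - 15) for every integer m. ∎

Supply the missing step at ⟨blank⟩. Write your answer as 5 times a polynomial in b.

5(625b^5 + 625b^4 + 250b^3 + 100b^2 + 19b - 2)

The residues treated are {4, 2, 3, 0}, so the missing case is m ≡ 1 (mod 5); write m = 5b+1.
Then (5b+1)^5 + 10(5b+1)^2 - 6(5b+1) - 15 = 3125b^5 + 3125b^4 + 1250b^3 + 500b^2 + 95b - 10 = 5(625b^5 + 625b^4 + 250b^3 + 100b^2 + 19b - 2).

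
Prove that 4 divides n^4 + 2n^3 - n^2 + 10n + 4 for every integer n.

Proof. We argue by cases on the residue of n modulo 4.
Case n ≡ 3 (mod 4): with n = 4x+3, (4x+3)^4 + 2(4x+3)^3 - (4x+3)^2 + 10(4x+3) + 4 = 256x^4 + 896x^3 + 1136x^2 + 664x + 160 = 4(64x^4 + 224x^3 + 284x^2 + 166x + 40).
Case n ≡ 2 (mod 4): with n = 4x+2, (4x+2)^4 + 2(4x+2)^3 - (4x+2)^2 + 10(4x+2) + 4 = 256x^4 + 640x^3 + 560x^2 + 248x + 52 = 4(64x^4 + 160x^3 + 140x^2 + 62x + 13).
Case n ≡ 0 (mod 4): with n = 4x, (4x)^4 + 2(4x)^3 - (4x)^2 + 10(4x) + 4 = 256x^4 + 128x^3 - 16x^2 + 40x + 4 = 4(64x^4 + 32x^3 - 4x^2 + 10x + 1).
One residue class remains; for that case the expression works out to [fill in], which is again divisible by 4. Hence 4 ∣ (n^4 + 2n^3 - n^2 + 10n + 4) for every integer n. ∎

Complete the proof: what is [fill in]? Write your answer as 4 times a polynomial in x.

4(64x^4 + 96x^3 + 44x^2 + 18x + 4)

Only n ≡ 1 (mod 4) is unaccounted for. Put n = 4x+1:
(4x+1)^4 + 2(4x+1)^3 - (4x+1)^2 + 10(4x+1) + 4 expands to 256x^4 + 384x^3 + 176x^2 + 72x + 16,
and factoring out 4 leaves 4(64x^4 + 96x^3 + 44x^2 + 18x + 4).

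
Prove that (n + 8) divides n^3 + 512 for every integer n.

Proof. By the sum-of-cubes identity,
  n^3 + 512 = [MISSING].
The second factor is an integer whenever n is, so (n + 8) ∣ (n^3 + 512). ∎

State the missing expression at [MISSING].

(n + 8)(n^2 - 8n + 64)

Polynomial division of n^3 + 512 by n + 8 leaves remainder 0 and quotient n^2 - 8n + 64.
Hence n^3 + 512 = (n + 8)(n^2 - 8n + 64).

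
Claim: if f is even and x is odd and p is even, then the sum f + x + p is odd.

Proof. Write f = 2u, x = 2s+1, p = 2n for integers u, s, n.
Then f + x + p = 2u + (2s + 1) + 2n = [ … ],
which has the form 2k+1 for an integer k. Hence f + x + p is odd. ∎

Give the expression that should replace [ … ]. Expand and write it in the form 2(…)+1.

2(n + s + u) + 1

Expanding: 2u + (2s + 1) + 2n = 2n + 2s + 2u + 1.
Every term except the constant is even, so this is 2(n + s + u) + 1,
and n + s + u ∈ ℤ gives the required form.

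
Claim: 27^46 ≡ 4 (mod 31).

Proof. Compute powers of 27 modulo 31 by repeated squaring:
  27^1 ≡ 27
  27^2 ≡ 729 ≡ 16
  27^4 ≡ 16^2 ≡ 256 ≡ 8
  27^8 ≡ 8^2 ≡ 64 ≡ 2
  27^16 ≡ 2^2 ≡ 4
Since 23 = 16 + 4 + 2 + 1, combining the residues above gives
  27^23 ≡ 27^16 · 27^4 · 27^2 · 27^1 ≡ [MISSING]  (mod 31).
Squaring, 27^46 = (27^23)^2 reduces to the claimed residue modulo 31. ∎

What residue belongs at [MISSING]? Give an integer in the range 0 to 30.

Multiply the listed residues: 4 · 8 · 16 · 27 = 32 → 512 → 13824.
Reducing modulo 31: 13824 = 445·31 + 29, so 27^23 ≡ 29.

29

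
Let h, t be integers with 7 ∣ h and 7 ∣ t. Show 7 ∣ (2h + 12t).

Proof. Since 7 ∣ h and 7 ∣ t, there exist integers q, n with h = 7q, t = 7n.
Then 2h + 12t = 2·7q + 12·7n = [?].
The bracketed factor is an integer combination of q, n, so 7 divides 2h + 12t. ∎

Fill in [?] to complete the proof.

7(12n + 2q)

Pull the common 7 out of every term: 2·7q + 12·7n = 7(12n + 2q).
12n + 2q is an integer, which exhibits the divisibility.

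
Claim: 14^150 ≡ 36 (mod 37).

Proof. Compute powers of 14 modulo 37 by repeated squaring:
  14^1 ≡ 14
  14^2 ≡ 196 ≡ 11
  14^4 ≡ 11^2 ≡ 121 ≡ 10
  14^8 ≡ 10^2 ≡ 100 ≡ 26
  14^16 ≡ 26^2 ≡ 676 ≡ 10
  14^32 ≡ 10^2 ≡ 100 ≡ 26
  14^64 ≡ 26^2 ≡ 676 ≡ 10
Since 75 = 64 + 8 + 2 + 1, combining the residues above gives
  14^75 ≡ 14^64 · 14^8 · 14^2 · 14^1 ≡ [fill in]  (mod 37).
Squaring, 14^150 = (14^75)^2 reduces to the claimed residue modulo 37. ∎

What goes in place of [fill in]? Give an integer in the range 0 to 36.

6

Multiply the listed residues: 10 · 26 · 11 · 14 = 260 → 2860 → 40040.
Reducing modulo 37: 40040 = 1082·37 + 6, so 14^75 ≡ 6.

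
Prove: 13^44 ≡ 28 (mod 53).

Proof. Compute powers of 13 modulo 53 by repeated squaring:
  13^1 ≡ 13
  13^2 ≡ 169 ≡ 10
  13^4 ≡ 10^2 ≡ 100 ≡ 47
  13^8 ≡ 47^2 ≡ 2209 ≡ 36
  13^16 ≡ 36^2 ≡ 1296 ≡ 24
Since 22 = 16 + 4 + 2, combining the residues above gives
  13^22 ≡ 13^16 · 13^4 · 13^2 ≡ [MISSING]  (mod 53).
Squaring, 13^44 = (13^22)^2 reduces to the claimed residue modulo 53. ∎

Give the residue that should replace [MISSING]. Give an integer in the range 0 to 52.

13^16 · 13^4 · 13^2 ≡ 24 · 47 · 10 = 11280.
11280 mod 53 = 44, so 13^22 ≡ 44 (mod 53).

44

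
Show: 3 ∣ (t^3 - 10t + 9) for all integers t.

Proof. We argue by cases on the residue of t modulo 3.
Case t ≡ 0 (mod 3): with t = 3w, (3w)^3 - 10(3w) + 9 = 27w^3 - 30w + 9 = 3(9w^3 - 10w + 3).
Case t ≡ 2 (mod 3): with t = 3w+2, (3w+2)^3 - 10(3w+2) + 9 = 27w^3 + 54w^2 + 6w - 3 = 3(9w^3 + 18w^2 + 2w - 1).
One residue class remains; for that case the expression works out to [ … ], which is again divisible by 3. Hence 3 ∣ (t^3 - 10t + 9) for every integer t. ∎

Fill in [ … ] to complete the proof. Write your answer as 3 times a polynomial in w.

Only t ≡ 1 (mod 3) is unaccounted for. Put t = 3w+1:
(3w+1)^3 - 10(3w+1) + 9 expands to 27w^3 + 27w^2 - 21w,
and factoring out 3 leaves 3(9w^3 + 9w^2 - 7w).

3(9w^3 + 9w^2 - 7w)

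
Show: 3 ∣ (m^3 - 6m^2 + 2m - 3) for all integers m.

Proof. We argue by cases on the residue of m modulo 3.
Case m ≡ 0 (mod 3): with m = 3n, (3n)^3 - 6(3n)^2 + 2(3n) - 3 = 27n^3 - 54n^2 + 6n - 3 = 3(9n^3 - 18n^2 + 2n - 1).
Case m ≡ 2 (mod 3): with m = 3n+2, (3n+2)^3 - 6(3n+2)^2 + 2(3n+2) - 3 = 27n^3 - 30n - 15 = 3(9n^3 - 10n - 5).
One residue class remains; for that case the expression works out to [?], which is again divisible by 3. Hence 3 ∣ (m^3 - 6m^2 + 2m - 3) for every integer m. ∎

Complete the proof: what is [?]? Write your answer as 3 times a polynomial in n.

The residues treated are {0, 2}, so the missing case is m ≡ 1 (mod 3); write m = 3n+1.
Then (3n+1)^3 - 6(3n+1)^2 + 2(3n+1) - 3 = 27n^3 - 27n^2 - 21n - 6 = 3(9n^3 - 9n^2 - 7n - 2).

3(9n^3 - 9n^2 - 7n - 2)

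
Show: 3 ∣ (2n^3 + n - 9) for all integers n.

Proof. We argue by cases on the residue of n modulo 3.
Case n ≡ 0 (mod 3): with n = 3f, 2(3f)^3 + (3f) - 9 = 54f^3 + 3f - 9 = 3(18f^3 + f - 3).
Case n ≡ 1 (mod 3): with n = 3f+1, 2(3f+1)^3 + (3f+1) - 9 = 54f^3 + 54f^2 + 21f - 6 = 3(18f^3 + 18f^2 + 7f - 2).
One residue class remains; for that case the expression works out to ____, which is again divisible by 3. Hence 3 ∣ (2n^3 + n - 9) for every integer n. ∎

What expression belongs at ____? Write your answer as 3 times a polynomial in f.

Only n ≡ 2 (mod 3) is unaccounted for. Put n = 3f+2:
2(3f+2)^3 + (3f+2) - 9 expands to 54f^3 + 108f^2 + 75f + 9,
and factoring out 3 leaves 3(18f^3 + 36f^2 + 25f + 3).

3(18f^3 + 36f^2 + 25f + 3)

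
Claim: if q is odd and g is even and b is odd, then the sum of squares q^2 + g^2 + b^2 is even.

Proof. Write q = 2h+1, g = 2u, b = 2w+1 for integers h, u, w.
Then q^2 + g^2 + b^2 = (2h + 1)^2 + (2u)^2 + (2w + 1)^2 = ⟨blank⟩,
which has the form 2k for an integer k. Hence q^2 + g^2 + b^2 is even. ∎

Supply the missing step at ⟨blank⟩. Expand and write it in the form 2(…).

2(2h^2 + 2h + 2u^2 + 2w^2 + 2w + 1)

(2h + 1)^2 + (2u)^2 + (2w + 1)^2 = 4h^2 + 4h + 4u^2 + 4w^2 + 4w + 2
= 2(2h^2 + 2h + 2u^2 + 2w^2 + 2w + 1).
Since 2h^2 + 2h + 2u^2 + 2w^2 + 2w + 1 is an integer, the sum of squares is of the form 2k for an integer k.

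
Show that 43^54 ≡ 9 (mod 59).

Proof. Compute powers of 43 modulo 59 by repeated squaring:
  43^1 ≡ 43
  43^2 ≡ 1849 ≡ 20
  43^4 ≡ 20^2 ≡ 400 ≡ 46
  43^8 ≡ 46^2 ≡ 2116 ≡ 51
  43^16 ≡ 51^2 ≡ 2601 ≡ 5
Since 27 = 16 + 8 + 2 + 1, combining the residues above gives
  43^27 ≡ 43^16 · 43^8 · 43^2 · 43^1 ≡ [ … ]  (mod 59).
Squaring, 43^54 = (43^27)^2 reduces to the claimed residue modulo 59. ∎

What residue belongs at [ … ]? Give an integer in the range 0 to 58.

Multiply the listed residues: 5 · 51 · 20 · 43 = 255 → 5100 → 219300.
Reducing modulo 59: 219300 = 3716·59 + 56, so 43^27 ≡ 56.

56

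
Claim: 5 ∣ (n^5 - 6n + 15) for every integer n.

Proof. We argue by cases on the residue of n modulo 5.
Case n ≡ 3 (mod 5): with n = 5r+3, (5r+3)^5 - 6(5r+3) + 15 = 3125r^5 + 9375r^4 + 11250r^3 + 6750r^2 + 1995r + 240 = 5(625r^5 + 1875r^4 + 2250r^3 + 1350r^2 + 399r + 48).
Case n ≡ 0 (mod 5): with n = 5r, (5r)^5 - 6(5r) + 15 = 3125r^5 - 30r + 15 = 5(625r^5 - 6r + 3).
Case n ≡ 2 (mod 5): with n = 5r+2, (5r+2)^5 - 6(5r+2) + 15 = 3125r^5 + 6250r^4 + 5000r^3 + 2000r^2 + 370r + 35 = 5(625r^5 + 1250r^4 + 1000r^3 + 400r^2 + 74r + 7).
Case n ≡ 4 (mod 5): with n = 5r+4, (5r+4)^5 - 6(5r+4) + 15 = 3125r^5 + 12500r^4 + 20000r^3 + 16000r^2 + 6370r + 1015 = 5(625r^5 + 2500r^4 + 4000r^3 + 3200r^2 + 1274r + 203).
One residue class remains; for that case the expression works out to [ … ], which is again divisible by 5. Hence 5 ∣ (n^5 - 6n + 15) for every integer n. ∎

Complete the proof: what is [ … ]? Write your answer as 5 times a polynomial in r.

5(625r^5 + 625r^4 + 250r^3 + 50r^2 - r + 2)

Only n ≡ 1 (mod 5) is unaccounted for. Put n = 5r+1:
(5r+1)^5 - 6(5r+1) + 15 expands to 3125r^5 + 3125r^4 + 1250r^3 + 250r^2 - 5r + 10,
and factoring out 5 leaves 5(625r^5 + 625r^4 + 250r^3 + 50r^2 - r + 2).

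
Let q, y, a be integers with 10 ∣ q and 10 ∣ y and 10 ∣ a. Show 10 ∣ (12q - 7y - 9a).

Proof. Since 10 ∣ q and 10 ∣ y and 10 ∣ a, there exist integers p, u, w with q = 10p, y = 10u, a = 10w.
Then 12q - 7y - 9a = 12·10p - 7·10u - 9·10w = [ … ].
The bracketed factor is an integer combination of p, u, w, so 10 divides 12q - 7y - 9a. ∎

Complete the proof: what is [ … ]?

10(12p - 7u - 9w)

Each term has a factor of 10: 12·10p - 7·10u - 9·10w = 10·(12p - 7u - 9w).
Since 12p - 7u - 9w is an integer, 10 ∣ (12q - 7y - 9a).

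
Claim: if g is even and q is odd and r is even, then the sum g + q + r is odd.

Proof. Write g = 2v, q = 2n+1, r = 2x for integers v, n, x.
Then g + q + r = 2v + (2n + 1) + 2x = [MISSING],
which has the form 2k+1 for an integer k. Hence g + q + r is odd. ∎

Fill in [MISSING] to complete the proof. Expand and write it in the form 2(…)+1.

Expanding: 2v + (2n + 1) + 2x = 2n + 2v + 2x + 1.
Every term except the constant is even, so this is 2(n + v + x) + 1,
and n + v + x ∈ ℤ gives the required form.

2(n + v + x) + 1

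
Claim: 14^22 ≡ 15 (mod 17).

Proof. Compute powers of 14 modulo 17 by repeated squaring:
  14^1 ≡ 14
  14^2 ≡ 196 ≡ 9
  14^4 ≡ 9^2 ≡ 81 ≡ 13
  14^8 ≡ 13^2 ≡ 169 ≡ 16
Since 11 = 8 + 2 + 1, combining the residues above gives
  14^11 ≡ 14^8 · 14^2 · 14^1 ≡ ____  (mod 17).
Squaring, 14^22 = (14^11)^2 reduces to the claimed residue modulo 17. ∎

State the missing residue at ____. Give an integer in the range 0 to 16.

14^8 · 14^2 · 14^1 ≡ 16 · 9 · 14 = 2016.
2016 mod 17 = 10, so 14^11 ≡ 10 (mod 17).

10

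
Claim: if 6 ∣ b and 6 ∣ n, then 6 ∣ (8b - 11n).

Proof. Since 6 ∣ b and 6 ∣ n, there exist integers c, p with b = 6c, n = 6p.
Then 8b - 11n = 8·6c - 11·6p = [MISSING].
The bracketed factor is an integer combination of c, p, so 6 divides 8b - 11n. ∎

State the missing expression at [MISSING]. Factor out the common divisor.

6(8c - 11p)

Pull the common 6 out of every term: 8·6c - 11·6p = 6(8c - 11p).
8c - 11p is an integer, which exhibits the divisibility.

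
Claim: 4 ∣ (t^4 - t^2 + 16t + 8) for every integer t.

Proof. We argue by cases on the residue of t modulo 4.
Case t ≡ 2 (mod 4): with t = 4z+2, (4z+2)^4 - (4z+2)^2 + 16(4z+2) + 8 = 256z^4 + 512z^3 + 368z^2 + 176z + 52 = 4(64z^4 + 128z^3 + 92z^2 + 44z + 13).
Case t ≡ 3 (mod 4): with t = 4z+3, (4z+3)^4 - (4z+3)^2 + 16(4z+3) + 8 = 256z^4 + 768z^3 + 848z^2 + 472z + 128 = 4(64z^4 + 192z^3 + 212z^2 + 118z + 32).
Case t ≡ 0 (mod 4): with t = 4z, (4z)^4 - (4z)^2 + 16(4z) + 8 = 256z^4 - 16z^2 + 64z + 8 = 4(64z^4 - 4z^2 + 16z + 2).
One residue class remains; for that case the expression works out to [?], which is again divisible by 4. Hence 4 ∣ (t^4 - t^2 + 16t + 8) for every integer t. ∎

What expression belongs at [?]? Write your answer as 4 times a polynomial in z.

Only t ≡ 1 (mod 4) is unaccounted for. Put t = 4z+1:
(4z+1)^4 - (4z+1)^2 + 16(4z+1) + 8 expands to 256z^4 + 256z^3 + 80z^2 + 72z + 24,
and factoring out 4 leaves 4(64z^4 + 64z^3 + 20z^2 + 18z + 6).

4(64z^4 + 64z^3 + 20z^2 + 18z + 6)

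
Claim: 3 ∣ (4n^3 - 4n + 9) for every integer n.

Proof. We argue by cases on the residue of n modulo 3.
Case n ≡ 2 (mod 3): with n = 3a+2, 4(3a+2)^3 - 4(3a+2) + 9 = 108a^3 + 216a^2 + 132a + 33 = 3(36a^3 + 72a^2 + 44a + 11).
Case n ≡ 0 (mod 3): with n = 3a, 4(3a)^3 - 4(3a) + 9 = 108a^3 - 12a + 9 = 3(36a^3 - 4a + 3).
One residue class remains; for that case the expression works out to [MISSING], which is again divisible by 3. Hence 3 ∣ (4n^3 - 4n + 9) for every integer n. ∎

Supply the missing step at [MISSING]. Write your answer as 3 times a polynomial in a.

Only n ≡ 1 (mod 3) is unaccounted for. Put n = 3a+1:
4(3a+1)^3 - 4(3a+1) + 9 expands to 108a^3 + 108a^2 + 24a + 9,
and factoring out 3 leaves 3(36a^3 + 36a^2 + 8a + 3).

3(36a^3 + 36a^2 + 8a + 3)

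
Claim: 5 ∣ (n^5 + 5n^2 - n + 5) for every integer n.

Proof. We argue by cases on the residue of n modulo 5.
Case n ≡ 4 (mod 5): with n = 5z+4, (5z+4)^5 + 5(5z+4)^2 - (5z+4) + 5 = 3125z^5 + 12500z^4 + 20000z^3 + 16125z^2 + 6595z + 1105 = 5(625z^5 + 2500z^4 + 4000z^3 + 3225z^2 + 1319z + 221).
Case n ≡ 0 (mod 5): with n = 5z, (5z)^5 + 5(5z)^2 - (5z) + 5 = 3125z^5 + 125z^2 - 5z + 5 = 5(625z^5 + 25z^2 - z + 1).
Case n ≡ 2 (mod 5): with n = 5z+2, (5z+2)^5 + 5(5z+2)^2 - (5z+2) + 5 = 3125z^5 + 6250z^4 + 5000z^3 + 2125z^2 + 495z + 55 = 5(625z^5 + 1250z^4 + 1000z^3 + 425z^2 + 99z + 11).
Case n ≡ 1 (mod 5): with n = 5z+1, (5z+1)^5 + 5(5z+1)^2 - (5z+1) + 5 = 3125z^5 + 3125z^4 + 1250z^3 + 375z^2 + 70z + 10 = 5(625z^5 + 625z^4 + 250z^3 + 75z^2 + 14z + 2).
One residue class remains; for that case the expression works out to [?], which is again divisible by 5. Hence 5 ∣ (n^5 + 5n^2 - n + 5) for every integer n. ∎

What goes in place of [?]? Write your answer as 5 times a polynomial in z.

5(625z^5 + 1875z^4 + 2250z^3 + 1375z^2 + 434z + 58)

Only n ≡ 3 (mod 5) is unaccounted for. Put n = 5z+3:
(5z+3)^5 + 5(5z+3)^2 - (5z+3) + 5 expands to 3125z^5 + 9375z^4 + 11250z^3 + 6875z^2 + 2170z + 290,
and factoring out 5 leaves 5(625z^5 + 1875z^4 + 2250z^3 + 1375z^2 + 434z + 58).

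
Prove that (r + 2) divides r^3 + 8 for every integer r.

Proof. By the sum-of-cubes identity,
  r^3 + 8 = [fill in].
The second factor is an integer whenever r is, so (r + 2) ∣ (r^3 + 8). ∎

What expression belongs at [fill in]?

a^3 + b^3 = (a + b)(a^2 - ab + b^2). With a = r, b = 2:
r^3 + 8 = (r + 2)(r^2 - 2r + 4).

(r + 2)(r^2 - 2r + 4)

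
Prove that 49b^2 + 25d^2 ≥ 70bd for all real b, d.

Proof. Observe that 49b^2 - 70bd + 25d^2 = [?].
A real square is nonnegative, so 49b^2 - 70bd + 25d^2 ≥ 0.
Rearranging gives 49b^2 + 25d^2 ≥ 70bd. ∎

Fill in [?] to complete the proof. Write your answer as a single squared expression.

The leading and trailing coefficients are 7^2 and 5^2, and 70 = 2·7·5, so the trinomial is (7b - 5d)^2.
Hence 49b^2 - 70bd + 25d^2 ≥ 0.

(7b - 5d)^2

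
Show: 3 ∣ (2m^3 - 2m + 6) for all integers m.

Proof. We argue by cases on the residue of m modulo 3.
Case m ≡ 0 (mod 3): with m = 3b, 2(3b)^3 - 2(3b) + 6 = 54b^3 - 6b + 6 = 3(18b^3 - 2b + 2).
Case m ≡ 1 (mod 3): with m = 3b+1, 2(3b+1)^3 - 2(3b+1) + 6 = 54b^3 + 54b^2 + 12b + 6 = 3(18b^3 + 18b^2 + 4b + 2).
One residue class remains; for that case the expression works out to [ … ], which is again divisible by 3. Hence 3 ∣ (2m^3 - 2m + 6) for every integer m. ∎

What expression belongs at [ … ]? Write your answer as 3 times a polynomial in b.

Only m ≡ 2 (mod 3) is unaccounted for. Put m = 3b+2:
2(3b+2)^3 - 2(3b+2) + 6 expands to 54b^3 + 108b^2 + 66b + 18,
and factoring out 3 leaves 3(18b^3 + 36b^2 + 22b + 6).

3(18b^3 + 36b^2 + 22b + 6)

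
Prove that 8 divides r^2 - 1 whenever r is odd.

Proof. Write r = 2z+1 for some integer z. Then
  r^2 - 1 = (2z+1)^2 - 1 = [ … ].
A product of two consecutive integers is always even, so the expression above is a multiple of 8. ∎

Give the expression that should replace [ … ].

(2z+1)^2 - 1 = 4z^2 + 4z + 1 - 1 = 4z^2 + 4z = 4z(z+1).
Since z and z+1 are consecutive, z(z+1) is even, and 4·(even) is a multiple of 8.

4z(z + 1)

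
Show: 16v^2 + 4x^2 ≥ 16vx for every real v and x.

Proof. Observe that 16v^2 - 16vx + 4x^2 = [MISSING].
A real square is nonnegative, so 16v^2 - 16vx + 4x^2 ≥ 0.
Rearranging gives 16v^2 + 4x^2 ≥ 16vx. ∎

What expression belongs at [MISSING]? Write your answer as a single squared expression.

16v^2 - 16vx + 4x^2 is a perfect-square trinomial: the outer terms are (4v)^2 and (2x)^2, and the cross term is -2·4v·2x.
So 16v^2 - 16vx + 4x^2 = (4v - 2x)^2 ≥ 0.

(4v - 2x)^2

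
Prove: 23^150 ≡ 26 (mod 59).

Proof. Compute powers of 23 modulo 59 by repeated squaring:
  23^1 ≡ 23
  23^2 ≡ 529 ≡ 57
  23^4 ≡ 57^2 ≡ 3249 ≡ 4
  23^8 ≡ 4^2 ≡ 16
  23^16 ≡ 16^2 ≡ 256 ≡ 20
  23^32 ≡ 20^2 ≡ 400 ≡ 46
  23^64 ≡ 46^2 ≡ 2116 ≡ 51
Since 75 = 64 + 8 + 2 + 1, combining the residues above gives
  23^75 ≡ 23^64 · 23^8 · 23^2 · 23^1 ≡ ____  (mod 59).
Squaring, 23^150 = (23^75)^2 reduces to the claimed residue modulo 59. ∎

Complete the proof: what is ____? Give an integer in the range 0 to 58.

47

Multiply the listed residues: 51 · 16 · 57 · 23 = 816 → 46512 → 1069776.
Reducing modulo 59: 1069776 = 18131·59 + 47, so 23^75 ≡ 47.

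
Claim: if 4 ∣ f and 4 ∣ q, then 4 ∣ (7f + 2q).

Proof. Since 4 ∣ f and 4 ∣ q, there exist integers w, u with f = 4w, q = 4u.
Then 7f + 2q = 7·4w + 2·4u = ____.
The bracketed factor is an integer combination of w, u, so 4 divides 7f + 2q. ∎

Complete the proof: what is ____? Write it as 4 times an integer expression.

4(2u + 7w)

Each term has a factor of 4: 7·4w + 2·4u = 4·(2u + 7w).
Since 2u + 7w is an integer, 4 ∣ (7f + 2q).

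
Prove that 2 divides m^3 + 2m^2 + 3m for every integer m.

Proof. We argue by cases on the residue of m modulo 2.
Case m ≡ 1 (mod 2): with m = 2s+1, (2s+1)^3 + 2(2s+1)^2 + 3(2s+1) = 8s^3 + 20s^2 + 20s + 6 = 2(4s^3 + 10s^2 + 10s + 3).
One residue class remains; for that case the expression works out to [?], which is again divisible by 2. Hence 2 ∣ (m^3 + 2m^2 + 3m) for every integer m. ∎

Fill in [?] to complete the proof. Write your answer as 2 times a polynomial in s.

2(4s^3 + 4s^2 + 3s)

The residues treated are {1}, so the missing case is m ≡ 0 (mod 2); write m = 2s.
Then (2s)^3 + 2(2s)^2 + 3(2s) = 8s^3 + 8s^2 + 6s = 2(4s^3 + 4s^2 + 3s).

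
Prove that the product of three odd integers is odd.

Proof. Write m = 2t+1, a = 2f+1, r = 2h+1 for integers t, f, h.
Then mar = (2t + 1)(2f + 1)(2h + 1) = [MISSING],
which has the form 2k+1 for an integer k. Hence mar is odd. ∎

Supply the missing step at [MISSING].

2(4fht + 2fh + 2ft + f + 2ht + h + t) + 1

Expanding: (2t + 1)(2f + 1)(2h + 1) = 8fht + 4fh + 4ft + 2f + 4ht + 2h + 2t + 1.
Every term except the constant is even, so this is 2(4fht + 2fh + 2ft + f + 2ht + h + t) + 1,
and 4fht + 2fh + 2ft + f + 2ht + h + t ∈ ℤ gives the required form.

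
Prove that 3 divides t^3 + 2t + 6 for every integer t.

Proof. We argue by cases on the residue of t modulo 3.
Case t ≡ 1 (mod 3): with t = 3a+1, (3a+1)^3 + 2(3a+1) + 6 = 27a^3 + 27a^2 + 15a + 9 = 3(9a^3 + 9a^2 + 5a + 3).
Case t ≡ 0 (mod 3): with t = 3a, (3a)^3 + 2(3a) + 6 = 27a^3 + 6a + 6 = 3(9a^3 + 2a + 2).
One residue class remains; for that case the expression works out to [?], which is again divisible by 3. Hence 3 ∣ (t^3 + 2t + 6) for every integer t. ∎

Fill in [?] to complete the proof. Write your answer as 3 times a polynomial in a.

Only t ≡ 2 (mod 3) is unaccounted for. Put t = 3a+2:
(3a+2)^3 + 2(3a+2) + 6 expands to 27a^3 + 54a^2 + 42a + 18,
and factoring out 3 leaves 3(9a^3 + 18a^2 + 14a + 6).

3(9a^3 + 18a^2 + 14a + 6)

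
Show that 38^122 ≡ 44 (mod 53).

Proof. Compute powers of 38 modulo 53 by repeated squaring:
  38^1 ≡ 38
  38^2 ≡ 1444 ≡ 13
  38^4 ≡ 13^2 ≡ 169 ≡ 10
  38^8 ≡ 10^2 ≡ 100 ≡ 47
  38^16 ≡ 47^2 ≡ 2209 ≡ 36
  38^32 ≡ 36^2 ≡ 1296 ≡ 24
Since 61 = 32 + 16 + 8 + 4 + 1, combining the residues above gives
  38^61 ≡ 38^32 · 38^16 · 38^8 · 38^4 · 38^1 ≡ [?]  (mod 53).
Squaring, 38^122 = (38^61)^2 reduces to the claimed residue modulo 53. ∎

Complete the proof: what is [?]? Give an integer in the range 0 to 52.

37

Multiply the listed residues: 24 · 36 · 47 · 10 · 38 = 864 → 40608 → 406080 → 15431040.
Reducing modulo 53: 15431040 = 291151·53 + 37, so 38^61 ≡ 37.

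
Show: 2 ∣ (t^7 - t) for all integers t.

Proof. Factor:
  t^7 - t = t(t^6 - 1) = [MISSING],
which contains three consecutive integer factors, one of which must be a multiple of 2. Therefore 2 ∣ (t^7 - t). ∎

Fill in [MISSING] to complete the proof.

t^6 - 1 = (t^2 - 1)(t^4 + t^2 + 1), and t^2 - 1 = (t-1)(t+1).
So t(t^6 - 1) = (t - 1)t(t + 1)(t^4 + t^2 + 1).

(t - 1)t(t + 1)(t^4 + t^2 + 1)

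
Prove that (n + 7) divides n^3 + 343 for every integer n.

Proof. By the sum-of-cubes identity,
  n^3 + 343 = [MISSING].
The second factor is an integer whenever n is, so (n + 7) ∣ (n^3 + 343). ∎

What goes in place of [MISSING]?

Polynomial division of n^3 + 343 by n + 7 leaves remainder 0 and quotient n^2 - 7n + 49.
Hence n^3 + 343 = (n + 7)(n^2 - 7n + 49).

(n + 7)(n^2 - 7n + 49)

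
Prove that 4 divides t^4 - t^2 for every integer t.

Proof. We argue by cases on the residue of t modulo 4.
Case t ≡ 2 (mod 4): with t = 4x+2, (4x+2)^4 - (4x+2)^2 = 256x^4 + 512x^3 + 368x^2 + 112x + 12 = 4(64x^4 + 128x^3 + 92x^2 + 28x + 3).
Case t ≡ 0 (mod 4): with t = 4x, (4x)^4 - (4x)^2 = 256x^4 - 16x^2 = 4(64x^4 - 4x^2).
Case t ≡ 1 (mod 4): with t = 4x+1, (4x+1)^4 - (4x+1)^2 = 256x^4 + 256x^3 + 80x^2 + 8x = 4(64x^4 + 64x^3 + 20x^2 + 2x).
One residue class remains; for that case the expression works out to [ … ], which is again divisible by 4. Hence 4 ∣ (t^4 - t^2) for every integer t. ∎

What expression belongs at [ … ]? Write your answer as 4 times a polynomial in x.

The residues treated are {2, 0, 1}, so the missing case is t ≡ 3 (mod 4); write t = 4x+3.
Then (4x+3)^4 - (4x+3)^2 = 256x^4 + 768x^3 + 848x^2 + 408x + 72 = 4(64x^4 + 192x^3 + 212x^2 + 102x + 18).

4(64x^4 + 192x^3 + 212x^2 + 102x + 18)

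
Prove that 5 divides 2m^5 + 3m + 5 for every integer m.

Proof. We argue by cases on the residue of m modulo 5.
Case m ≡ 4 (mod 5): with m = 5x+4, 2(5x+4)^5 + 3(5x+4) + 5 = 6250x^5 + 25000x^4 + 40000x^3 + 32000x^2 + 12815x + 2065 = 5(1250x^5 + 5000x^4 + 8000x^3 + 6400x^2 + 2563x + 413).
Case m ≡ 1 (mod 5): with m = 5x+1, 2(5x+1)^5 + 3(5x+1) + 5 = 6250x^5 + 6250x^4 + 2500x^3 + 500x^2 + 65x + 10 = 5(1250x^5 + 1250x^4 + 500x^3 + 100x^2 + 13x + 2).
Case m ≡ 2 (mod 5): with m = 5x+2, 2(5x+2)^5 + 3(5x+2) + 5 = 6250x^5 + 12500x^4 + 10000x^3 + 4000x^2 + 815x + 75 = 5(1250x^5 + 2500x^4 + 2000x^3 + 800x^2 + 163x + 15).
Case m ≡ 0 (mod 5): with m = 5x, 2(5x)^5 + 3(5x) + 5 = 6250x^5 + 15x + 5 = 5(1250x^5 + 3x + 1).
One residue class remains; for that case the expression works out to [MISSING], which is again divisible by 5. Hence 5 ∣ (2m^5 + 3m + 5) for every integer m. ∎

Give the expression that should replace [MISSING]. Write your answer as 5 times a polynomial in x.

5(1250x^5 + 3750x^4 + 4500x^3 + 2700x^2 + 813x + 100)

The residues treated are {4, 1, 2, 0}, so the missing case is m ≡ 3 (mod 5); write m = 5x+3.
Then 2(5x+3)^5 + 3(5x+3) + 5 = 6250x^5 + 18750x^4 + 22500x^3 + 13500x^2 + 4065x + 500 = 5(1250x^5 + 3750x^4 + 4500x^3 + 2700x^2 + 813x + 100).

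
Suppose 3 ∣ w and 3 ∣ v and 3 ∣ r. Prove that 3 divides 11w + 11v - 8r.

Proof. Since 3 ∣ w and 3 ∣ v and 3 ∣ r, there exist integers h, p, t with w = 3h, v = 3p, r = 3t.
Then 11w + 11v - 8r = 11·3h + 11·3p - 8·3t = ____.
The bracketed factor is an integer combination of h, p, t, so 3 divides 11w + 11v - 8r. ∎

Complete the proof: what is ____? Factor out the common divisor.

3(11h + 11p - 8t)

Each term has a factor of 3: 11·3h + 11·3p - 8·3t = 3·(11h + 11p - 8t).
Since 11h + 11p - 8t is an integer, 3 ∣ (11w + 11v - 8r).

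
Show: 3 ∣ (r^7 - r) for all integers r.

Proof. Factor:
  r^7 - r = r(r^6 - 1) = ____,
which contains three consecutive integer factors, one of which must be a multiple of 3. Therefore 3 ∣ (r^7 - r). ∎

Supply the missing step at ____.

(r - 1)r(r + 1)(r^4 + r^2 + 1)

r^6 - 1 = (r^2 - 1)(r^4 + r^2 + 1), and r^2 - 1 = (r-1)(r+1).
So r(r^6 - 1) = (r - 1)r(r + 1)(r^4 + r^2 + 1).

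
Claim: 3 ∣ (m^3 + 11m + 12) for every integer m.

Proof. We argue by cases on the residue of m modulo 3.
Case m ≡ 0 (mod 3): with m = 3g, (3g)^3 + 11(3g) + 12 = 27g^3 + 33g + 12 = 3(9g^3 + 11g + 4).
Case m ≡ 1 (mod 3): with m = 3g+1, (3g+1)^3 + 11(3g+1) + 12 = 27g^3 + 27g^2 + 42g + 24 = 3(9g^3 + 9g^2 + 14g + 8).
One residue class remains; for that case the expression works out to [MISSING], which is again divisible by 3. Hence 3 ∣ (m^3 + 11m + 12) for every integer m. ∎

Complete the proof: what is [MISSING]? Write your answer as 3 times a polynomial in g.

Only m ≡ 2 (mod 3) is unaccounted for. Put m = 3g+2:
(3g+2)^3 + 11(3g+2) + 12 expands to 27g^3 + 54g^2 + 69g + 42,
and factoring out 3 leaves 3(9g^3 + 18g^2 + 23g + 14).

3(9g^3 + 18g^2 + 23g + 14)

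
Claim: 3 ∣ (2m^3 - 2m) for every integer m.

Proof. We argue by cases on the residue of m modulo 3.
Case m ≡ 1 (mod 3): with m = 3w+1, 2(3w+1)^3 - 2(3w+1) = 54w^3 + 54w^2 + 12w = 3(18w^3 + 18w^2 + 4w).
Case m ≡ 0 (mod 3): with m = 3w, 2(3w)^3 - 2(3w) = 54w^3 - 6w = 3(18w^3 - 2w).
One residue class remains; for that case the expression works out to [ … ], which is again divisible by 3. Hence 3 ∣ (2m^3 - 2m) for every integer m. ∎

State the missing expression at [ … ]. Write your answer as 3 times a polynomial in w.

3(18w^3 + 36w^2 + 22w + 4)

Only m ≡ 2 (mod 3) is unaccounted for. Put m = 3w+2:
2(3w+2)^3 - 2(3w+2) expands to 54w^3 + 108w^2 + 66w + 12,
and factoring out 3 leaves 3(18w^3 + 36w^2 + 22w + 4).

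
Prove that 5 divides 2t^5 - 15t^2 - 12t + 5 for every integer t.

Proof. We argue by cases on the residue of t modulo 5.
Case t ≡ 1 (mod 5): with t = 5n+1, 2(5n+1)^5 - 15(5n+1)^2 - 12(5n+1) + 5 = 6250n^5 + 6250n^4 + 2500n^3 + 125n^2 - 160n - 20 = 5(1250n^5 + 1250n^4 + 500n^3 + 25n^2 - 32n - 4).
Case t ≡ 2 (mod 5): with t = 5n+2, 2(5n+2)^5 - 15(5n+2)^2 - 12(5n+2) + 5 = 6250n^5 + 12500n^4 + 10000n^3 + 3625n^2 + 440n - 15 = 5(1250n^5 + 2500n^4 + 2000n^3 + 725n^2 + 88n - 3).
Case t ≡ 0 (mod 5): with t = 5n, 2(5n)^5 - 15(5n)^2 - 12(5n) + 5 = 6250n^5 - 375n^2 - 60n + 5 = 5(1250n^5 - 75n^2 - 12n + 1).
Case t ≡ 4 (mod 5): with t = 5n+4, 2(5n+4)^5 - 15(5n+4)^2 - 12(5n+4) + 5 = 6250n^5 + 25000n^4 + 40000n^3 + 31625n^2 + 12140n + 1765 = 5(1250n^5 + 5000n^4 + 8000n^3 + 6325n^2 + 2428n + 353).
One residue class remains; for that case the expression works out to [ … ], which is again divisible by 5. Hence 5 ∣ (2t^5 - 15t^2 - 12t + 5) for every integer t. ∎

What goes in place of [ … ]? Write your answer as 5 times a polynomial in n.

5(1250n^5 + 3750n^4 + 4500n^3 + 2625n^2 + 708n + 64)

Only t ≡ 3 (mod 5) is unaccounted for. Put t = 5n+3:
2(5n+3)^5 - 15(5n+3)^2 - 12(5n+3) + 5 expands to 6250n^5 + 18750n^4 + 22500n^3 + 13125n^2 + 3540n + 320,
and factoring out 5 leaves 5(1250n^5 + 3750n^4 + 4500n^3 + 2625n^2 + 708n + 64).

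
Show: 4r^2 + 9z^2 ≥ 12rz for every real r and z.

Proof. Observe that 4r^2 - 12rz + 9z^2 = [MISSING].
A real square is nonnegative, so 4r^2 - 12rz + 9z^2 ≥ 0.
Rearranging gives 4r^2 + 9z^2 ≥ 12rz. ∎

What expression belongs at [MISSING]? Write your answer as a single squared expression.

The leading and trailing coefficients are 2^2 and 3^2, and 12 = 2·2·3, so the trinomial is (2r - 3z)^2.
Hence 4r^2 - 12rz + 9z^2 ≥ 0.

(2r - 3z)^2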